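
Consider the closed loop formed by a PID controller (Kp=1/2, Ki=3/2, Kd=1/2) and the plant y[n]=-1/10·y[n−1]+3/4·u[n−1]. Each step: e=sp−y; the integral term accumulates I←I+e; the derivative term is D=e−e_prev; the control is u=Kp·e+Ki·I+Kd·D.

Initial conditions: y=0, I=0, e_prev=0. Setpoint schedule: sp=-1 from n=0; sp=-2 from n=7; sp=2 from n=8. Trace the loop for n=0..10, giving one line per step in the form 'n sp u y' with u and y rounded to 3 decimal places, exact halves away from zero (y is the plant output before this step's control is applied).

0 -1 -2.500 0.000
1 -1 1.188 -1.875
2 -1 -5.820 1.078
3 -1 6.417 -4.473
4 -1 -15.482 5.260
5 -1 23.488 -12.137
6 -1 -45.922 18.830
7 -2 75.203 -36.325
8 2 -131.286 60.035
9 2 239.099 -104.468
10 2 -419.048 189.771

(exact arithmetic carried between steps; '≈' marks a value shown rounded to 6 d.p. or computed from one; I and e_prev carry over from the previous line; the table rounds u and y to 3 d.p., halves away from zero)
n=0: y=0, sp=-1, e=sp−y=-1; I=-1, D=e−e_prev=-1; u=1/2·(-1)+3/2·(-1)+1/2·(-1)=-2.5; next y=-1/10·0+3/4·(-2.5)=-1.875
n=1: y=-1.875, sp=-1, e=sp−y=0.875; I=-0.125, D=e−e_prev=1.875; u=1/2·0.875+3/2·(-0.125)+1/2·1.875=1.1875; next y=-1/10·(-1.875)+3/4·1.1875=1.078125
n=2: y=1.078125, sp=-1, e=sp−y=-2.078125; I=-2.203125, D=e−e_prev=-2.953125; u=1/2·(-2.078125)+3/2·(-2.203125)+1/2·(-2.953125)≈-5.820313; next y=-1/10·1.078125+3/4·(-5.820313)≈-4.473047
n=3: y≈-4.473047, sp=-1, e=sp−y≈3.473047; I≈1.269922, D=e−e_prev≈5.551172; u=1/2·3.473047+3/2·1.269922+1/2·5.551172≈6.416992; next y=-1/10·(-4.473047)+3/4·6.416992≈5.260049
n=4: y≈5.260049, sp=-1, e=sp−y≈-6.260049; I≈-4.990127, D=e−e_prev≈-9.733096; u=1/2·(-6.260049)+3/2·(-4.990127)+1/2·(-9.733096)≈-15.481763; next y=-1/10·5.260049+3/4·(-15.481763)≈-12.137327
n=5: y≈-12.137327, sp=-1, e=sp−y≈11.137327; I≈6.147200, D=e−e_prev≈17.397376; u=1/2·11.137327+3/2·6.147200+1/2·17.397376≈23.488151; next y=-1/10·(-12.137327)+3/4·23.488151≈18.829846
n=6: y≈18.829846, sp=-1, e=sp−y≈-19.829846; I≈-13.682646, D=e−e_prev≈-30.967173; u=1/2·(-19.829846)+3/2·(-13.682646)+1/2·(-30.967173)≈-45.922479; next y=-1/10·18.829846+3/4·(-45.922479)≈-36.324844
n=7: y≈-36.324844, sp=-2, e=sp−y≈34.324844; I≈20.642198, D=e−e_prev≈54.154690; u=1/2·34.324844+3/2·20.642198+1/2·54.154690≈75.203063; next y=-1/10·(-36.324844)+3/4·75.203063≈60.034782
n=8: y≈60.034782, sp=2, e=sp−y≈-58.034782; I≈-37.392584, D=e−e_prev≈-92.359625; u=1/2·(-58.034782)+3/2·(-37.392584)+1/2·(-92.359625)≈-131.286080; next y=-1/10·60.034782+3/4·(-131.286080)≈-104.468038
n=9: y≈-104.468038, sp=2, e=sp−y≈106.468038; I≈69.075454, D=e−e_prev≈164.502820; u=1/2·106.468038+3/2·69.075454+1/2·164.502820≈239.098610; next y=-1/10·(-104.468038)+3/4·239.098610≈189.770761
n=10: y≈189.770761, sp=2, e=sp−y≈-187.770761; I≈-118.695307, D=e−e_prev≈-294.238799; u=1/2·(-187.770761)+3/2·(-118.695307)+1/2·(-294.238799)≈-419.047741; next y=-1/10·189.770761+3/4·(-419.047741)≈-333.262882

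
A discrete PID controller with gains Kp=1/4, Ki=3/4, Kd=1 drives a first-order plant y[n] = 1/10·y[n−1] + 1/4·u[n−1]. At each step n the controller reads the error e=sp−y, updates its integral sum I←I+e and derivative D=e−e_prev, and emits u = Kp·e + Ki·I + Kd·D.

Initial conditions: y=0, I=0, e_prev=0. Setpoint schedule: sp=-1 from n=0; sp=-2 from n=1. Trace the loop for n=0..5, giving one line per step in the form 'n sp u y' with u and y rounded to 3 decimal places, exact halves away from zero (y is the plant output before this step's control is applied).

0 -1 -2.000 0.000
1 -2 -2.750 -0.500
2 -2 -2.900 -0.738
3 -2 -3.962 -0.799
4 -2 -4.381 -1.070
5 -2 -5.086 -1.202

(exact arithmetic carried between steps; '≈' marks a value shown rounded to 6 d.p. or computed from one; I and e_prev carry over from the previous line; the table rounds u and y to 3 d.p., halves away from zero)
n=0: y=0, sp=-1, e=sp−y=-1; I=-1, D=e−e_prev=-1; u=1/4·(-1)+3/4·(-1)+1·(-1)=-2; next y=1/10·0+1/4·(-2)=-0.5
n=1: y=-0.5, sp=-2, e=sp−y=-1.5; I=-2.5, D=e−e_prev=-0.5; u=1/4·(-1.5)+3/4·(-2.5)+1·(-0.5)=-2.75; next y=1/10·(-0.5)+1/4·(-2.75)=-0.7375
n=2: y=-0.7375, sp=-2, e=sp−y=-1.2625; I=-3.7625, D=e−e_prev=0.2375; u=1/4·(-1.2625)+3/4·(-3.7625)+1·0.2375=-2.9; next y=1/10·(-0.7375)+1/4·(-2.9)=-0.79875
n=3: y=-0.79875, sp=-2, e=sp−y=-1.20125; I=-4.96375, D=e−e_prev=0.06125; u=1/4·(-1.20125)+3/4·(-4.96375)+1·0.06125=-3.961875; next y=1/10·(-0.79875)+1/4·(-3.961875)≈-1.070344
n=4: y≈-1.070344, sp=-2, e=sp−y≈-0.929656; I≈-5.893406, D=e−e_prev≈0.271594; u=1/4·(-0.929656)+3/4·(-5.893406)+1·0.271594≈-4.380875; next y=1/10·(-1.070344)+1/4·(-4.380875)≈-1.202253
n=5: y≈-1.202253, sp=-2, e=sp−y≈-0.797747; I≈-6.691153, D=e−e_prev≈0.131909; u=1/4·(-0.797747)+3/4·(-6.691153)+1·0.131909≈-5.085892; next y=1/10·(-1.202253)+1/4·(-5.085892)≈-1.391698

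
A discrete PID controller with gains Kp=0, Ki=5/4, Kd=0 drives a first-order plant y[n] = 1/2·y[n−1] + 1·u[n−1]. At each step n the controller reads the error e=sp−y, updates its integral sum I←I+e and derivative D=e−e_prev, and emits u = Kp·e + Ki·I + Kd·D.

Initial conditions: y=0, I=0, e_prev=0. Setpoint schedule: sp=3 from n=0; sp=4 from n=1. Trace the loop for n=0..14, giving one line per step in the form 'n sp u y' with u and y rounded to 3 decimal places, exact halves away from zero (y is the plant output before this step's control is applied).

(exact arithmetic carried between steps; '≈' marks a value shown rounded to 6 d.p. or computed from one; I and e_prev carry over from the previous line; the table rounds u and y to 3 d.p., halves away from zero)
n=0: y=0, sp=3, e=sp−y=3; I=3, D=e−e_prev=3; u=0·3+5/4·3+0·3=3.75; next y=1/2·0+1·3.75=3.75
n=1: y=3.75, sp=4, e=sp−y=0.25; I=3.25, D=e−e_prev=-2.75; u=0·0.25+5/4·3.25+0·(-2.75)=4.0625; next y=1/2·3.75+1·4.0625=5.9375
n=2: y=5.9375, sp=4, e=sp−y=-1.9375; I=1.3125, D=e−e_prev=-2.1875; u=0·(-1.9375)+5/4·1.3125+0·(-2.1875)=1.640625; next y=1/2·5.9375+1·1.640625=4.609375
n=3: y=4.609375, sp=4, e=sp−y=-0.609375; I=0.703125, D=e−e_prev=1.328125; u=0·(-0.609375)+5/4·0.703125+0·1.328125≈0.878906; next y=1/2·4.609375+1·0.878906≈3.183594
n=4: y≈3.183594, sp=4, e=sp−y≈0.816406; I≈1.519531, D=e−e_prev≈1.425781; u=0·0.816406+5/4·1.519531+0·1.425781≈1.899414; next y=1/2·3.183594+1·1.899414≈3.491211
n=5: y≈3.491211, sp=4, e=sp−y≈0.508789; I≈2.028320, D=e−e_prev≈-0.307617; u=0·0.508789+5/4·2.028320+0·(-0.307617)≈2.535400; next y=1/2·3.491211+1·2.535400≈4.281006
n=6: y≈4.281006, sp=4, e=sp−y≈-0.281006; I≈1.747314, D=e−e_prev≈-0.789795; u=0·(-0.281006)+5/4·1.747314+0·(-0.789795)≈2.184143; next y=1/2·4.281006+1·2.184143≈4.324646
n=7: y≈4.324646, sp=4, e=sp−y≈-0.324646; I≈1.422668, D=e−e_prev≈-0.043640; u=0·(-0.324646)+5/4·1.422668+0·(-0.043640)≈1.778336; next y=1/2·4.324646+1·1.778336≈3.940659
n=8: y≈3.940659, sp=4, e=sp−y≈0.059341; I≈1.482010, D=e−e_prev≈0.383987; u=0·0.059341+5/4·1.482010+0·0.383987≈1.852512; next y=1/2·3.940659+1·1.852512≈3.822842
n=9: y≈3.822842, sp=4, e=sp−y≈0.177158; I≈1.659168, D=e−e_prev≈0.117817; u=0·0.177158+5/4·1.659168+0·0.117817≈2.073960; next y=1/2·3.822842+1·2.073960≈3.985381
n=10: y≈3.985381, sp=4, e=sp−y≈0.014619; I≈1.673787, D=e−e_prev≈-0.162539; u=0·0.014619+5/4·1.673787+0·(-0.162539)≈2.092234; next y=1/2·3.985381+1·2.092234≈4.084924
n=11: y≈4.084924, sp=4, e=sp−y≈-0.084924; I≈1.588863, D=e−e_prev≈-0.099543; u=0·(-0.084924)+5/4·1.588863+0·(-0.099543)≈1.986078; next y=1/2·4.084924+1·1.986078≈4.028541
n=12: y≈4.028541, sp=4, e=sp−y≈-0.028541; I≈1.560322, D=e−e_prev≈0.056384; u=0·(-0.028541)+5/4·1.560322+0·0.056384≈1.950403; next y=1/2·4.028541+1·1.950403≈3.964673
n=13: y≈3.964673, sp=4, e=sp−y≈0.035327; I≈1.595649, D=e−e_prev≈0.063868; u=0·0.035327+5/4·1.595649+0·0.063868≈1.994561; next y=1/2·3.964673+1·1.994561≈3.976898
n=14: y≈3.976898, sp=4, e=sp−y≈0.023102; I≈1.618751, D=e−e_prev≈-0.012225; u=0·0.023102+5/4·1.618751+0·(-0.012225)≈2.023439; next y=1/2·3.976898+1·2.023439≈4.011888

0 3 3.750 0.000
1 4 4.063 3.750
2 4 1.641 5.938
3 4 0.879 4.609
4 4 1.899 3.184
5 4 2.535 3.491
6 4 2.184 4.281
7 4 1.778 4.325
8 4 1.853 3.941
9 4 2.074 3.823
10 4 2.092 3.985
11 4 1.986 4.085
12 4 1.950 4.029
13 4 1.995 3.965
14 4 2.023 3.977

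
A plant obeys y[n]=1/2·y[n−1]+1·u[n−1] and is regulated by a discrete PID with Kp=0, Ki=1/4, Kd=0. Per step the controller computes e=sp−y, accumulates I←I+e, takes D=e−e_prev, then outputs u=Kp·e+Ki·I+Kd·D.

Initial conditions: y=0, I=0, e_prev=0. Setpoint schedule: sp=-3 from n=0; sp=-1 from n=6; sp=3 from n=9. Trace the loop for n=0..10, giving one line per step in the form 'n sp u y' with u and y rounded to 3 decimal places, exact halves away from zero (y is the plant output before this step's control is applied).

0 -3 -0.750 0.000
1 -3 -1.313 -0.750
2 -3 -1.641 -1.688
3 -3 -1.770 -2.484
4 -3 -1.767 -3.012
5 -3 -1.698 -3.272
6 -1 -1.115 -3.335
7 -1 -0.669 -2.782
8 -1 -0.404 -2.060
9 3 0.704 -1.434
10 3 1.458 -0.013

(exact arithmetic carried between steps; '≈' marks a value shown rounded to 6 d.p. or computed from one; I and e_prev carry over from the previous line; the table rounds u and y to 3 d.p., halves away from zero)
n=0: y=0, sp=-3, e=sp−y=-3; I=-3, D=e−e_prev=-3; u=0·(-3)+1/4·(-3)+0·(-3)=-0.75; next y=1/2·0+1·(-0.75)=-0.75
n=1: y=-0.75, sp=-3, e=sp−y=-2.25; I=-5.25, D=e−e_prev=0.75; u=0·(-2.25)+1/4·(-5.25)+0·0.75=-1.3125; next y=1/2·(-0.75)+1·(-1.3125)=-1.6875
n=2: y=-1.6875, sp=-3, e=sp−y=-1.3125; I=-6.5625, D=e−e_prev=0.9375; u=0·(-1.3125)+1/4·(-6.5625)+0·0.9375=-1.640625; next y=1/2·(-1.6875)+1·(-1.640625)=-2.484375
n=3: y=-2.484375, sp=-3, e=sp−y=-0.515625; I=-7.078125, D=e−e_prev=0.796875; u=0·(-0.515625)+1/4·(-7.078125)+0·0.796875≈-1.769531; next y=1/2·(-2.484375)+1·(-1.769531)≈-3.011719
n=4: y≈-3.011719, sp=-3, e=sp−y≈0.011719; I≈-7.066406, D=e−e_prev≈0.527344; u=0·0.011719+1/4·(-7.066406)+0·0.527344≈-1.766602; next y=1/2·(-3.011719)+1·(-1.766602)≈-3.272461
n=5: y≈-3.272461, sp=-3, e=sp−y≈0.272461; I≈-6.793945, D=e−e_prev≈0.260742; u=0·0.272461+1/4·(-6.793945)+0·0.260742≈-1.698486; next y=1/2·(-3.272461)+1·(-1.698486)≈-3.334717
n=6: y≈-3.334717, sp=-1, e=sp−y≈2.334717; I≈-4.459229, D=e−e_prev≈2.062256; u=0·2.334717+1/4·(-4.459229)+0·2.062256≈-1.114807; next y=1/2·(-3.334717)+1·(-1.114807)≈-2.782166
n=7: y≈-2.782166, sp=-1, e=sp−y≈1.782166; I≈-2.677063, D=e−e_prev≈-0.552551; u=0·1.782166+1/4·(-2.677063)+0·(-0.552551)≈-0.669266; next y=1/2·(-2.782166)+1·(-0.669266)≈-2.060349
n=8: y≈-2.060349, sp=-1, e=sp−y≈1.060349; I≈-1.616714, D=e−e_prev≈-0.721817; u=0·1.060349+1/4·(-1.616714)+0·(-0.721817)≈-0.404179; next y=1/2·(-2.060349)+1·(-0.404179)≈-1.434353
n=9: y≈-1.434353, sp=3, e=sp−y≈4.434353; I≈2.817638, D=e−e_prev≈3.374004; u=0·4.434353+1/4·2.817638+0·3.374004≈0.704410; next y=1/2·(-1.434353)+1·0.704410≈-0.012767
n=10: y≈-0.012767, sp=3, e=sp−y≈3.012767; I≈5.830405, D=e−e_prev≈-1.421586; u=0·3.012767+1/4·5.830405+0·(-1.421586)≈1.457601; next y=1/2·(-0.012767)+1·1.457601≈1.451218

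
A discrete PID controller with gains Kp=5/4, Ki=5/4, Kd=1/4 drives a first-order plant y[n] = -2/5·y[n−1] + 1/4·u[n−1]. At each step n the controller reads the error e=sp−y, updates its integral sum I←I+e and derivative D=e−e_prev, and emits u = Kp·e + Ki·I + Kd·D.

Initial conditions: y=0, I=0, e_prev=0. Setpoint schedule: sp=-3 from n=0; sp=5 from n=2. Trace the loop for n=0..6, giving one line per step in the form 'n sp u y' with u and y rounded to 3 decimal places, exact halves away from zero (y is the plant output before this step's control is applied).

(exact arithmetic carried between steps; '≈' marks a value shown rounded to 6 d.p. or computed from one; I and e_prev carry over from the previous line; the table rounds u and y to 3 d.p., halves away from zero)
n=0: y=0, sp=-3, e=sp−y=-3; I=-3, D=e−e_prev=-3; u=5/4·(-3)+5/4·(-3)+1/4·(-3)=-8.25; next y=-2/5·0+1/4·(-8.25)=-2.0625
n=1: y=-2.0625, sp=-3, e=sp−y=-0.9375; I=-3.9375, D=e−e_prev=2.0625; u=5/4·(-0.9375)+5/4·(-3.9375)+1/4·2.0625=-5.578125; next y=-2/5·(-2.0625)+1/4·(-5.578125)≈-0.569531
n=2: y≈-0.569531, sp=5, e=sp−y≈5.569531; I≈1.632031, D=e−e_prev≈6.507031; u=5/4·5.569531+5/4·1.632031+1/4·6.507031≈10.628711; next y=-2/5·(-0.569531)+1/4·10.628711≈2.884990
n=3: y≈2.884990, sp=5, e=sp−y≈2.115010; I≈3.747041, D=e−e_prev≈-3.454521; u=5/4·2.115010+5/4·3.747041+1/4·(-3.454521)≈6.463933; next y=-2/5·2.884990+1/4·6.463933≈0.461987
n=4: y≈0.461987, sp=5, e=sp−y≈4.538013; I≈8.285054, D=e−e_prev≈2.423003; u=5/4·4.538013+5/4·8.285054+1/4·2.423003≈16.634584; next y=-2/5·0.461987+1/4·16.634584≈3.973851
n=5: y≈3.973851, sp=5, e=sp−y≈1.026149; I≈9.311203, D=e−e_prev≈-3.511864; u=5/4·1.026149+5/4·9.311203+1/4·(-3.511864)≈12.043723; next y=-2/5·3.973851+1/4·12.043723≈1.421390
n=6: y≈1.421390, sp=5, e=sp−y≈3.578610; I≈12.889812, D=e−e_prev≈2.552461; u=5/4·3.578610+5/4·12.889812+1/4·2.552461≈21.223643; next y=-2/5·1.421390+1/4·21.223643≈4.737354

0 -3 -8.250 0.000
1 -3 -5.578 -2.063
2 5 10.629 -0.570
3 5 6.464 2.885
4 5 16.635 0.462
5 5 12.044 3.974
6 5 21.224 1.421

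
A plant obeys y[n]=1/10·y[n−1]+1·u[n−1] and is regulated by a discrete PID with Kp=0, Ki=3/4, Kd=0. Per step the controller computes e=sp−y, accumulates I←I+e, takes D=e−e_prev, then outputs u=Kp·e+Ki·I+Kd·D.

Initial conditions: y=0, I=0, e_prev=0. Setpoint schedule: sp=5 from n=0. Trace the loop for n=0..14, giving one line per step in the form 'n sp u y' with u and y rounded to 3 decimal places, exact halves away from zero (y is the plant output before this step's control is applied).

0 5 3.750 0.000
1 5 4.688 3.750
2 5 4.641 5.063
3 5 4.530 5.147
4 5 4.497 5.045
5 5 4.496 5.001
6 5 4.499 4.996
7 5 4.500 4.998
8 5 4.500 5.000
9 5 4.500 5.000
10 5 4.500 5.000
11 5 4.500 5.000
12 5 4.500 5.000
13 5 4.500 5.000
14 5 4.500 5.000

(exact arithmetic carried between steps; '≈' marks a value shown rounded to 6 d.p. or computed from one; I and e_prev carry over from the previous line; the table rounds u and y to 3 d.p., halves away from zero)
n=0: y=0, sp=5, e=sp−y=5; I=5, D=e−e_prev=5; u=0·5+3/4·5+0·5=3.75; next y=1/10·0+1·3.75=3.75
n=1: y=3.75, sp=5, e=sp−y=1.25; I=6.25, D=e−e_prev=-3.75; u=0·1.25+3/4·6.25+0·(-3.75)=4.6875; next y=1/10·3.75+1·4.6875=5.0625
n=2: y=5.0625, sp=5, e=sp−y=-0.0625; I=6.1875, D=e−e_prev=-1.3125; u=0·(-0.0625)+3/4·6.1875+0·(-1.3125)=4.640625; next y=1/10·5.0625+1·4.640625=5.146875
n=3: y=5.146875, sp=5, e=sp−y=-0.146875; I=6.040625, D=e−e_prev=-0.084375; u=0·(-0.146875)+3/4·6.040625+0·(-0.084375)≈4.530469; next y=1/10·5.146875+1·4.530469≈5.045156
n=4: y≈5.045156, sp=5, e=sp−y≈-0.045156; I≈5.995469, D=e−e_prev≈0.101719; u=0·(-0.045156)+3/4·5.995469+0·0.101719≈4.496602; next y=1/10·5.045156+1·4.496602≈5.001117
n=5: y≈5.001117, sp=5, e=sp−y≈-0.001117; I≈5.994352, D=e−e_prev≈0.044039; u=0·(-0.001117)+3/4·5.994352+0·0.044039≈4.495764; next y=1/10·5.001117+1·4.495764≈4.995875
n=6: y≈4.995875, sp=5, e=sp−y≈0.004125; I≈5.998476, D=e−e_prev≈0.005242; u=0·0.004125+3/4·5.998476+0·0.005242≈4.498857; next y=1/10·4.995875+1·4.498857≈4.998445
n=7: y≈4.998445, sp=5, e=sp−y≈0.001555; I≈6.000032, D=e−e_prev≈-0.002569; u=0·0.001555+3/4·6.000032+0·(-0.002569)≈4.500024; next y=1/10·4.998445+1·4.500024≈4.999868
n=8: y≈4.999868, sp=5, e=sp−y≈0.000132; I≈6.000163, D=e−e_prev≈-0.001423; u=0·0.000132+3/4·6.000163+0·(-0.001423)≈4.500123; next y=1/10·4.999868+1·4.500123≈5.000109
n=9: y≈5.000109, sp=5, e=sp−y≈-0.000109; I≈6.000054, D=e−e_prev≈-0.000241; u=0·(-0.000109)+3/4·6.000054+0·(-0.000241)≈4.500041; next y=1/10·5.000109+1·4.500041≈5.000051
n=10: y≈5.000051, sp=5, e=sp−y≈-0.000051; I≈6.000003, D=e−e_prev≈0.000058; u=0·(-0.000051)+3/4·6.000003+0·0.000058≈4.500002; next y=1/10·5.000051+1·4.500002≈5.000007
n=11: y≈5.000007, sp=5, e=sp−y≈-0.000007; I≈5.999995, D=e−e_prev≈0.000044; u=0·(-0.000007)+3/4·5.999995+0·0.000044≈4.499997; next y=1/10·5.000007+1·4.499997≈4.999997
n=12: y≈4.999997, sp=5, e=sp−y≈0.000003; I≈5.999998, D=e−e_prev≈0.000010; u=0·0.000003+3/4·5.999998+0·0.000010≈4.499999; next y=1/10·4.999997+1·4.499999≈4.999998
n=13: y≈4.999998, sp=5, e=sp−y≈0.000002; I≈6.000000, D=e−e_prev≈-0.000001; u=0·0.000002+3/4·6.000000+0·(-0.000001)≈4.500000; next y=1/10·4.999998+1·4.500000≈5.000000
n=14: y≈5.000000, sp=5, e=sp−y≈0.000000; I≈6.000000, D=e−e_prev≈-0.000001; u=0·0.000000+3/4·6.000000+0·(-0.000001)≈4.500000; next y=1/10·5.000000+1·4.500000≈5.000000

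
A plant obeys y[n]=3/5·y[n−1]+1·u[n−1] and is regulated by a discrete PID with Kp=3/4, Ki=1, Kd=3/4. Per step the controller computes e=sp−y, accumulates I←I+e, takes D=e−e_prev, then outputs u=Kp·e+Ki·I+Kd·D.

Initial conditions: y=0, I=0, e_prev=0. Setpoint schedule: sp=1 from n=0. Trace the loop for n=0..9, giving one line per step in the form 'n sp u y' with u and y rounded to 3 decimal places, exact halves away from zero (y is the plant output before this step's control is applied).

(exact arithmetic carried between steps; '≈' marks a value shown rounded to 6 d.p. or computed from one; I and e_prev carry over from the previous line; the table rounds u and y to 3 d.p., halves away from zero)
n=0: y=0, sp=1, e=sp−y=1; I=1, D=e−e_prev=1; u=3/4·1+1·1+3/4·1=2.5; next y=3/5·0+1·2.5=2.5
n=1: y=2.5, sp=1, e=sp−y=-1.5; I=-0.5, D=e−e_prev=-2.5; u=3/4·(-1.5)+1·(-0.5)+3/4·(-2.5)=-3.5; next y=3/5·2.5+1·(-3.5)=-2
n=2: y=-2, sp=1, e=sp−y=3; I=2.5, D=e−e_prev=4.5; u=3/4·3+1·2.5+3/4·4.5=8.125; next y=3/5·(-2)+1·8.125=6.925
n=3: y=6.925, sp=1, e=sp−y=-5.925; I=-3.425, D=e−e_prev=-8.925; u=3/4·(-5.925)+1·(-3.425)+3/4·(-8.925)=-14.5625; next y=3/5·6.925+1·(-14.5625)=-10.4075
n=4: y=-10.4075, sp=1, e=sp−y=11.4075; I=7.9825, D=e−e_prev=17.3325; u=3/4·11.4075+1·7.9825+3/4·17.3325=29.5375; next y=3/5·(-10.4075)+1·29.5375=23.293
n=5: y=23.293, sp=1, e=sp−y=-22.293; I=-14.3105, D=e−e_prev=-33.7005; u=3/4·(-22.293)+1·(-14.3105)+3/4·(-33.7005)=-56.305625; next y=3/5·23.293+1·(-56.305625)=-42.329825
n=6: y=-42.329825, sp=1, e=sp−y=43.329825; I=29.019325, D=e−e_prev=65.622825; u=3/4·43.329825+1·29.019325+3/4·65.622825≈110.733813; next y=3/5·(-42.329825)+1·110.733813≈85.335918
n=7: y≈85.335918, sp=1, e=sp−y≈-84.335918; I≈-55.316593, D=e−e_prev≈-127.665743; u=3/4·(-84.335918)+1·(-55.316593)+3/4·(-127.665743)≈-214.317838; next y=3/5·85.335918+1·(-214.317838)≈-163.116287
n=8: y=-163.116287, sp=1, e=sp−y=164.116287; I≈108.799695, D=e−e_prev≈248.452205; u=3/4·164.116287+1·108.799695+3/4·248.452205≈418.226063; next y=3/5·(-163.116287)+1·418.226063≈320.356291
n=9: y≈320.356291, sp=1, e=sp−y≈-319.356291; I≈-210.556596, D=e−e_prev≈-483.472578; u=3/4·(-319.356291)+1·(-210.556596)+3/4·(-483.472578)≈-812.678248; next y=3/5·320.356291+1·(-812.678248)≈-620.464474

0 1 2.500 0.000
1 1 -3.500 2.500
2 1 8.125 -2.000
3 1 -14.563 6.925
4 1 29.538 -10.408
5 1 -56.306 23.293
6 1 110.734 -42.330
7 1 -214.318 85.336
8 1 418.226 -163.116
9 1 -812.678 320.356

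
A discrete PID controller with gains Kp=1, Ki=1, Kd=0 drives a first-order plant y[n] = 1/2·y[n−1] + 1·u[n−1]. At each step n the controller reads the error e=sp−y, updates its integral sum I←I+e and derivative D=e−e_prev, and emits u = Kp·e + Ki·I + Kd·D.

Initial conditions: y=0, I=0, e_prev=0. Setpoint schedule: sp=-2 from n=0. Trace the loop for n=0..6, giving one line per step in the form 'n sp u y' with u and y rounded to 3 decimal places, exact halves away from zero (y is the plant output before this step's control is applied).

0 -2 -4.000 0.000
1 -2 2.000 -4.000
2 -2 -4.000 0.000
3 -2 2.000 -4.000
4 -2 -4.000 0.000
5 -2 2.000 -4.000
6 -2 -4.000 0.000

(exact arithmetic carried between steps; '≈' marks a value shown rounded to 6 d.p. or computed from one; I and e_prev carry over from the previous line; the table rounds u and y to 3 d.p., halves away from zero)
n=0: y=0, sp=-2, e=sp−y=-2; I=-2, D=e−e_prev=-2; u=1·(-2)+1·(-2)+0·(-2)=-4; next y=1/2·0+1·(-4)=-4
n=1: y=-4, sp=-2, e=sp−y=2; I=0, D=e−e_prev=4; u=1·2+1·0+0·4=2; next y=1/2·(-4)+1·2=0
n=2: y=0, sp=-2, e=sp−y=-2; I=-2, D=e−e_prev=-4; u=1·(-2)+1·(-2)+0·(-4)=-4; next y=1/2·0+1·(-4)=-4
n=3: y=-4, sp=-2, e=sp−y=2; I=0, D=e−e_prev=4; u=1·2+1·0+0·4=2; next y=1/2·(-4)+1·2=0
n=4: y=0, sp=-2, e=sp−y=-2; I=-2, D=e−e_prev=-4; u=1·(-2)+1·(-2)+0·(-4)=-4; next y=1/2·0+1·(-4)=-4
n=5: y=-4, sp=-2, e=sp−y=2; I=0, D=e−e_prev=4; u=1·2+1·0+0·4=2; next y=1/2·(-4)+1·2=0
n=6: y=0, sp=-2, e=sp−y=-2; I=-2, D=e−e_prev=-4; u=1·(-2)+1·(-2)+0·(-4)=-4; next y=1/2·0+1·(-4)=-4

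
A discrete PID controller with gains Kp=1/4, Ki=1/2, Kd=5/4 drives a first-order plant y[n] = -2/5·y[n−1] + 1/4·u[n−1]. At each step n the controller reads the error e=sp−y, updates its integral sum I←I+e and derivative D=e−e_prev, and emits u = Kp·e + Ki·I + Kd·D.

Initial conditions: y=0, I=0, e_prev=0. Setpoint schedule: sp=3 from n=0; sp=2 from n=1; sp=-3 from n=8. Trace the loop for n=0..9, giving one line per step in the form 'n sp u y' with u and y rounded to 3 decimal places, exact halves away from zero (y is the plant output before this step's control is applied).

(exact arithmetic carried between steps; '≈' marks a value shown rounded to 6 d.p. or computed from one; I and e_prev carry over from the previous line; the table rounds u and y to 3 d.p., halves away from zero)
n=0: y=0, sp=3, e=sp−y=3; I=3, D=e−e_prev=3; u=1/4·3+1/2·3+5/4·3=6; next y=-2/5·0+1/4·6=1.5
n=1: y=1.5, sp=2, e=sp−y=0.5; I=3.5, D=e−e_prev=-2.5; u=1/4·0.5+1/2·3.5+5/4·(-2.5)=-1.25; next y=-2/5·1.5+1/4·(-1.25)=-0.9125
n=2: y=-0.9125, sp=2, e=sp−y=2.9125; I=6.4125, D=e−e_prev=2.4125; u=1/4·2.9125+1/2·6.4125+5/4·2.4125=6.95; next y=-2/5·(-0.9125)+1/4·6.95=2.1025
n=3: y=2.1025, sp=2, e=sp−y=-0.1025; I=6.31, D=e−e_prev=-3.015; u=1/4·(-0.1025)+1/2·6.31+5/4·(-3.015)=-0.639375; next y=-2/5·2.1025+1/4·(-0.639375)≈-1.000844
n=4: y≈-1.000844, sp=2, e=sp−y≈3.000844; I≈9.310844, D=e−e_prev≈3.103344; u=1/4·3.000844+1/2·9.310844+5/4·3.103344≈9.284813; next y=-2/5·(-1.000844)+1/4·9.284813≈2.721541
n=5: y≈2.721541, sp=2, e=sp−y≈-0.721541; I≈8.589303, D=e−e_prev≈-3.722384; u=1/4·(-0.721541)+1/2·8.589303+5/4·(-3.722384)≈-0.538714; next y=-2/5·2.721541+1/4·(-0.538714)≈-1.223295
n=6: y≈-1.223295, sp=2, e=sp−y≈3.223295; I≈11.812598, D=e−e_prev≈3.944835; u=1/4·3.223295+1/2·11.812598+5/4·3.944835≈11.643167; next y=-2/5·(-1.223295)+1/4·11.643167≈3.400110
n=7: y≈3.400110, sp=2, e=sp−y≈-1.400110; I≈10.412488, D=e−e_prev≈-4.623404; u=1/4·(-1.400110)+1/2·10.412488+5/4·(-4.623404)≈-0.923039; next y=-2/5·3.400110+1/4·(-0.923039)≈-1.590804
n=8: y≈-1.590804, sp=-3, e=sp−y≈-1.409196; I≈9.003292, D=e−e_prev≈-0.009087; u=1/4·(-1.409196)+1/2·9.003292+5/4·(-0.009087)≈4.137988; next y=-2/5·(-1.590804)+1/4·4.137988≈1.670818
n=9: y≈1.670818, sp=-3, e=sp−y≈-4.670818; I≈4.332473, D=e−e_prev≈-3.261622; u=1/4·(-4.670818)+1/2·4.332473+5/4·(-3.261622)≈-3.078495; next y=-2/5·1.670818+1/4·(-3.078495)≈-1.437951

0 3 6.000 0.000
1 2 -1.250 1.500
2 2 6.950 -0.913
3 2 -0.639 2.103
4 2 9.285 -1.001
5 2 -0.539 2.722
6 2 11.643 -1.223
7 2 -0.923 3.400
8 -3 4.138 -1.591
9 -3 -3.078 1.671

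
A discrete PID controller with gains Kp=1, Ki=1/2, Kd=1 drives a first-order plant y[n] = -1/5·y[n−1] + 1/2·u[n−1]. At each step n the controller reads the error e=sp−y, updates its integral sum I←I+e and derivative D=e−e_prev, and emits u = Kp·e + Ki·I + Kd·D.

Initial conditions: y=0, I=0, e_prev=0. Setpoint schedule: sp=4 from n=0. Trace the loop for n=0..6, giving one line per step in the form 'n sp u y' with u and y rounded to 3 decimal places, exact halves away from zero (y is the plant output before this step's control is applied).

0 4 10.000 0.000
1 4 -4.500 5.000
2 4 20.625 -3.250
3 4 -19.531 10.963
4 4 48.502 -11.958
5 4 -62.941 26.642
6 4 122.942 -36.799

(exact arithmetic carried between steps; '≈' marks a value shown rounded to 6 d.p. or computed from one; I and e_prev carry over from the previous line; the table rounds u and y to 3 d.p., halves away from zero)
n=0: y=0, sp=4, e=sp−y=4; I=4, D=e−e_prev=4; u=1·4+1/2·4+1·4=10; next y=-1/5·0+1/2·10=5
n=1: y=5, sp=4, e=sp−y=-1; I=3, D=e−e_prev=-5; u=1·(-1)+1/2·3+1·(-5)=-4.5; next y=-1/5·5+1/2·(-4.5)=-3.25
n=2: y=-3.25, sp=4, e=sp−y=7.25; I=10.25, D=e−e_prev=8.25; u=1·7.25+1/2·10.25+1·8.25=20.625; next y=-1/5·(-3.25)+1/2·20.625=10.9625
n=3: y=10.9625, sp=4, e=sp−y=-6.9625; I=3.2875, D=e−e_prev=-14.2125; u=1·(-6.9625)+1/2·3.2875+1·(-14.2125)=-19.53125; next y=-1/5·10.9625+1/2·(-19.53125)=-11.958125
n=4: y=-11.958125, sp=4, e=sp−y=15.958125; I=19.245625, D=e−e_prev=22.920625; u=1·15.958125+1/2·19.245625+1·22.920625≈48.501563; next y=-1/5·(-11.958125)+1/2·48.501563≈26.642406
n=5: y≈26.642406, sp=4, e=sp−y≈-22.642406; I≈-3.396781, D=e−e_prev≈-38.600531; u=1·(-22.642406)+1/2·(-3.396781)+1·(-38.600531)≈-62.941328; next y=-1/5·26.642406+1/2·(-62.941328)≈-36.799145
n=6: y≈-36.799145, sp=4, e=sp−y≈40.799145; I≈37.402364, D=e−e_prev≈63.441552; u=1·40.799145+1/2·37.402364+1·63.441552≈122.941879; next y=-1/5·(-36.799145)+1/2·122.941879≈68.830769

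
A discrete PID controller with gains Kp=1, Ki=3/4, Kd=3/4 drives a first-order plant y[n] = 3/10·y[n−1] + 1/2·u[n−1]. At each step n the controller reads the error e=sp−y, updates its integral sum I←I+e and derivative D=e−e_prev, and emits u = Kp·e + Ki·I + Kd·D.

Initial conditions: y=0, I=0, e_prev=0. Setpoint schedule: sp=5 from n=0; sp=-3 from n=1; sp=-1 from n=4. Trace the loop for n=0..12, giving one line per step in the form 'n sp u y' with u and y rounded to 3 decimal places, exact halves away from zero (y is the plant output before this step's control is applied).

(exact arithmetic carried between steps; '≈' marks a value shown rounded to 6 d.p. or computed from one; I and e_prev carry over from the previous line; the table rounds u and y to 3 d.p., halves away from zero)
n=0: y=0, sp=5, e=sp−y=5; I=5, D=e−e_prev=5; u=1·5+3/4·5+3/4·5=12.5; next y=3/10·0+1/2·12.5=6.25
n=1: y=6.25, sp=-3, e=sp−y=-9.25; I=-4.25, D=e−e_prev=-14.25; u=1·(-9.25)+3/4·(-4.25)+3/4·(-14.25)=-23.125; next y=3/10·6.25+1/2·(-23.125)=-9.6875
n=2: y=-9.6875, sp=-3, e=sp−y=6.6875; I=2.4375, D=e−e_prev=15.9375; u=1·6.6875+3/4·2.4375+3/4·15.9375=20.46875; next y=3/10·(-9.6875)+1/2·20.46875=7.328125
n=3: y=7.328125, sp=-3, e=sp−y=-10.328125; I=-7.890625, D=e−e_prev=-17.015625; u=1·(-10.328125)+3/4·(-7.890625)+3/4·(-17.015625)≈-29.007813; next y=3/10·7.328125+1/2·(-29.007813)≈-12.305469
n=4: y≈-12.305469, sp=-1, e=sp−y≈11.305469; I≈3.414844, D=e−e_prev≈21.633594; u=1·11.305469+3/4·3.414844+3/4·21.633594≈30.091797; next y=3/10·(-12.305469)+1/2·30.091797≈11.354258
n=5: y≈11.354258, sp=-1, e=sp−y≈-12.354258; I≈-8.939414, D=e−e_prev≈-23.659727; u=1·(-12.354258)+3/4·(-8.939414)+3/4·(-23.659727)≈-36.803613; next y=3/10·11.354258+1/2·(-36.803613)≈-14.995529
n=6: y≈-14.995529, sp=-1, e=sp−y≈13.995529; I≈5.056115, D=e−e_prev≈26.349787; u=1·13.995529+3/4·5.056115+3/4·26.349787≈37.549956; next y=3/10·(-14.995529)+1/2·37.549956≈14.276319
n=7: y≈14.276319, sp=-1, e=sp−y≈-15.276319; I≈-10.220204, D=e−e_prev≈-29.271849; u=1·(-15.276319)+3/4·(-10.220204)+3/4·(-29.271849)≈-44.895359; next y=3/10·14.276319+1/2·(-44.895359)≈-18.164784
n=8: y≈-18.164784, sp=-1, e=sp−y≈17.164784; I≈6.944580, D=e−e_prev≈32.441103; u=1·17.164784+3/4·6.944580+3/4·32.441103≈46.704045; next y=3/10·(-18.164784)+1/2·46.704045≈17.902588
n=9: y≈17.902588, sp=-1, e=sp−y≈-18.902588; I≈-11.958008, D=e−e_prev≈-36.067371; u=1·(-18.902588)+3/4·(-11.958008)+3/4·(-36.067371)≈-54.921622; next y=3/10·17.902588+1/2·(-54.921622)≈-22.090035
n=10: y≈-22.090035, sp=-1, e=sp−y≈21.090035; I≈9.132027, D=e−e_prev≈39.992622; u=1·21.090035+3/4·9.132027+3/4·39.992622≈57.933521; next y=3/10·(-22.090035)+1/2·57.933521≈22.339750
n=11: y≈22.339750, sp=-1, e=sp−y≈-23.339750; I≈-14.207724, D=e−e_prev≈-44.429785; u=1·(-23.339750)+3/4·(-14.207724)+3/4·(-44.429785)≈-67.317882; next y=3/10·22.339750+1/2·(-67.317882)≈-26.957016
n=12: y≈-26.957016, sp=-1, e=sp−y≈25.957016; I≈11.749292, D=e−e_prev≈49.296766; u=1·25.957016+3/4·11.749292+3/4·49.296766≈71.741560; next y=3/10·(-26.957016)+1/2·71.741560≈27.783675

0 5 12.500 0.000
1 -3 -23.125 6.250
2 -3 20.469 -9.688
3 -3 -29.008 7.328
4 -1 30.092 -12.305
5 -1 -36.804 11.354
6 -1 37.550 -14.996
7 -1 -44.895 14.276
8 -1 46.704 -18.165
9 -1 -54.922 17.903
10 -1 57.934 -22.090
11 -1 -67.318 22.340
12 -1 71.742 -26.957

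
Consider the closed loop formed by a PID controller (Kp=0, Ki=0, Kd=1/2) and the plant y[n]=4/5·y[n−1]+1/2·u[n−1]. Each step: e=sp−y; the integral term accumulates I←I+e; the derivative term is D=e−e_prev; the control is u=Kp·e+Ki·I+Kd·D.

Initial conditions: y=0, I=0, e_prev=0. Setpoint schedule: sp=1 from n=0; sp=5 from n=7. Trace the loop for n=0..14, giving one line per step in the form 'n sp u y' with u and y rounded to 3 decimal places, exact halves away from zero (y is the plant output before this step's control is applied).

0 1 0.500 0.000
1 1 -0.125 0.250
2 1 0.056 0.138
3 1 0.000 0.138
4 1 0.014 0.110
5 1 0.008 0.095
6 1 0.008 0.080
7 5 2.006 0.068
8 5 -0.495 1.057
9 5 0.229 0.598
10 5 0.002 0.593
11 5 0.059 0.476
12 5 0.033 0.410
13 5 0.033 0.345
14 5 0.026 0.292

(exact arithmetic carried between steps; '≈' marks a value shown rounded to 6 d.p. or computed from one; I and e_prev carry over from the previous line; the table rounds u and y to 3 d.p., halves away from zero)
n=0: y=0, sp=1, e=sp−y=1; I=1, D=e−e_prev=1; u=0·1+0·1+1/2·1=0.5; next y=4/5·0+1/2·0.5=0.25
n=1: y=0.25, sp=1, e=sp−y=0.75; I=1.75, D=e−e_prev=-0.25; u=0·0.75+0·1.75+1/2·(-0.25)=-0.125; next y=4/5·0.25+1/2·(-0.125)=0.1375
n=2: y=0.1375, sp=1, e=sp−y=0.8625; I=2.6125, D=e−e_prev=0.1125; u=0·0.8625+0·2.6125+1/2·0.1125=0.05625; next y=4/5·0.1375+1/2·0.05625=0.138125
n=3: y=0.138125, sp=1, e=sp−y=0.861875; I=3.474375, D=e−e_prev=-0.000625; u=0·0.861875+0·3.474375+1/2·(-0.000625)≈-0.000313; next y=4/5·0.138125+1/2·(-0.000313)≈0.110344
n=4: y≈0.110344, sp=1, e=sp−y≈0.889656; I≈4.364031, D=e−e_prev≈0.027781; u=0·0.889656+0·4.364031+1/2·0.027781≈0.013891; next y=4/5·0.110344+1/2·0.013891≈0.095220
n=5: y≈0.095220, sp=1, e=sp−y≈0.904780; I≈5.268811, D=e−e_prev≈0.015123; u=0·0.904780+0·5.268811+1/2·0.015123≈0.007562; next y=4/5·0.095220+1/2·0.007562≈0.079957
n=6: y≈0.079957, sp=1, e=sp−y≈0.920043; I≈6.188854, D=e−e_prev≈0.015263; u=0·0.920043+0·6.188854+1/2·0.015263≈0.007632; next y=4/5·0.079957+1/2·0.007632≈0.067781
n=7: y≈0.067781, sp=5, e=sp−y≈4.932219; I≈11.121072, D=e−e_prev≈4.012176; u=0·4.932219+0·11.121072+1/2·4.012176≈2.006088; next y=4/5·0.067781+1/2·2.006088≈1.057269
n=8: y≈1.057269, sp=5, e=sp−y≈3.942731; I≈15.063803, D=e−e_prev≈-0.989488; u=0·3.942731+0·15.063803+1/2·(-0.989488)≈-0.494744; next y=4/5·1.057269+1/2·(-0.494744)≈0.598443
n=9: y≈0.598443, sp=5, e=sp−y≈4.401557; I≈19.465360, D=e−e_prev≈0.458826; u=0·4.401557+0·19.465360+1/2·0.458826≈0.229413; next y=4/5·0.598443+1/2·0.229413≈0.593461
n=10: y≈0.593461, sp=5, e=sp−y≈4.406539; I≈23.871899, D=e−e_prev≈0.004982; u=0·4.406539+0·23.871899+1/2·0.004982≈0.002491; next y=4/5·0.593461+1/2·0.002491≈0.476014
n=11: y≈0.476014, sp=5, e=sp−y≈4.523986; I≈28.395884, D=e−e_prev≈0.117447; u=0·4.523986+0·28.395884+1/2·0.117447≈0.058723; next y=4/5·0.476014+1/2·0.058723≈0.410173
n=12: y≈0.410173, sp=5, e=sp−y≈4.589827; I≈32.985711, D=e−e_prev≈0.065841; u=0·4.589827+0·32.985711+1/2·0.065841≈0.032921; next y=4/5·0.410173+1/2·0.032921≈0.344599
n=13: y≈0.344599, sp=5, e=sp−y≈4.655401; I≈37.641112, D=e−e_prev≈0.065574; u=0·4.655401+0·37.641112+1/2·0.065574≈0.032787; next y=4/5·0.344599+1/2·0.032787≈0.292073
n=14: y≈0.292073, sp=5, e=sp−y≈4.707927; I≈42.349039, D=e−e_prev≈0.052526; u=0·4.707927+0·42.349039+1/2·0.052526≈0.026263; next y=4/5·0.292073+1/2·0.026263≈0.246790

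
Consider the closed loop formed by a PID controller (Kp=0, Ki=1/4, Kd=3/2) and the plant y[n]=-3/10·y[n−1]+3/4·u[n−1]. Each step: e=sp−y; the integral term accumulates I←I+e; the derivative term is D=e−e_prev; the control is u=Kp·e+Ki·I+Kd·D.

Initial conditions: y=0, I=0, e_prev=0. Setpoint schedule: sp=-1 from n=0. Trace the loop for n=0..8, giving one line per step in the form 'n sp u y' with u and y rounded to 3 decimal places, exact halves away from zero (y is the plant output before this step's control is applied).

(exact arithmetic carried between steps; '≈' marks a value shown rounded to 6 d.p. or computed from one; I and e_prev carry over from the previous line; the table rounds u and y to 3 d.p., halves away from zero)
n=0: y=0, sp=-1, e=sp−y=-1; I=-1, D=e−e_prev=-1; u=0·(-1)+1/4·(-1)+3/2·(-1)=-1.75; next y=-3/10·0+3/4·(-1.75)=-1.3125
n=1: y=-1.3125, sp=-1, e=sp−y=0.3125; I=-0.6875, D=e−e_prev=1.3125; u=0·0.3125+1/4·(-0.6875)+3/2·1.3125=1.796875; next y=-3/10·(-1.3125)+3/4·1.796875≈1.741406
n=2: y≈1.741406, sp=-1, e=sp−y≈-2.741406; I≈-3.428906, D=e−e_prev≈-3.053906; u=0·(-2.741406)+1/4·(-3.428906)+3/2·(-3.053906)≈-5.438086; next y=-3/10·1.741406+3/4·(-5.438086)≈-4.600986
n=3: y≈-4.600986, sp=-1, e=sp−y≈3.600986; I≈0.172080, D=e−e_prev≈6.342393; u=0·3.600986+1/4·0.172080+3/2·6.342393≈9.556609; next y=-3/10·(-4.600986)+3/4·9.556609≈8.547753
n=4: y≈8.547753, sp=-1, e=sp−y≈-9.547753; I≈-9.375672, D=e−e_prev≈-13.148739; u=0·(-9.547753)+1/4·(-9.375672)+3/2·(-13.148739)≈-22.067026; next y=-3/10·8.547753+3/4·(-22.067026)≈-19.114596
n=5: y≈-19.114596, sp=-1, e=sp−y≈18.114596; I≈8.738923, D=e−e_prev≈27.662348; u=0·18.114596+1/4·8.738923+3/2·27.662348≈43.678253; next y=-3/10·(-19.114596)+3/4·43.678253≈38.493068
n=6: y≈38.493068, sp=-1, e=sp−y≈-39.493068; I≈-30.754145, D=e−e_prev≈-57.607664; u=0·(-39.493068)+1/4·(-30.754145)+3/2·(-57.607664)≈-94.100032; next y=-3/10·38.493068+3/4·(-94.100032)≈-82.122945
n=7: y≈-82.122945, sp=-1, e=sp−y≈81.122945; I≈50.368800, D=e−e_prev≈120.616013; u=0·81.122945+1/4·50.368800+3/2·120.616013≈193.516220; next y=-3/10·(-82.122945)+3/4·193.516220≈169.774048
n=8: y≈169.774048, sp=-1, e=sp−y≈-170.774048; I≈-120.405249, D=e−e_prev≈-251.896993; u=0·(-170.774048)+1/4·(-120.405249)+3/2·(-251.896993)≈-407.946802; next y=-3/10·169.774048+3/4·(-407.946802)≈-356.892316

0 -1 -1.750 0.000
1 -1 1.797 -1.313
2 -1 -5.438 1.741
3 -1 9.557 -4.601
4 -1 -22.067 8.548
5 -1 43.678 -19.115
6 -1 -94.100 38.493
7 -1 193.516 -82.123
8 -1 -407.947 169.774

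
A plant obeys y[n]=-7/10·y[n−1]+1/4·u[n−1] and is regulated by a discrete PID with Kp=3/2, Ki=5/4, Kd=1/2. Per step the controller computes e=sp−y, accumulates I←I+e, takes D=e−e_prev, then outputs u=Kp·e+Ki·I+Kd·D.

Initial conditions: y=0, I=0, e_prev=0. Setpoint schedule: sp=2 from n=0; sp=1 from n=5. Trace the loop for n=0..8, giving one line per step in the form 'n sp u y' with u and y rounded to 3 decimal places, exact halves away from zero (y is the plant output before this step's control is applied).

(exact arithmetic carried between steps; '≈' marks a value shown rounded to 6 d.p. or computed from one; I and e_prev carry over from the previous line; the table rounds u and y to 3 d.p., halves away from zero)
n=0: y=0, sp=2, e=sp−y=2; I=2, D=e−e_prev=2; u=3/2·2+5/4·2+1/2·2=6.5; next y=-7/10·0+1/4·6.5=1.625
n=1: y=1.625, sp=2, e=sp−y=0.375; I=2.375, D=e−e_prev=-1.625; u=3/2·0.375+5/4·2.375+1/2·(-1.625)=2.71875; next y=-7/10·1.625+1/4·2.71875≈-0.457813
n=2: y≈-0.457813, sp=2, e=sp−y≈2.457813; I≈4.832813, D=e−e_prev≈2.082813; u=3/2·2.457813+5/4·4.832813+1/2·2.082813≈10.769141; next y=-7/10·(-0.457813)+1/4·10.769141≈3.012754
n=3: y≈3.012754, sp=2, e=sp−y≈-1.012754; I≈3.820059, D=e−e_prev≈-3.470566; u=3/2·(-1.012754)+5/4·3.820059+1/2·(-3.470566)≈1.520659; next y=-7/10·3.012754+1/4·1.520659≈-1.728763
n=4: y≈-1.728763, sp=2, e=sp−y≈3.728763; I≈7.548822, D=e−e_prev≈4.741517; u=3/2·3.728763+5/4·7.548822+1/2·4.741517≈17.399930; next y=-7/10·(-1.728763)+1/4·17.399930≈5.560116
n=5: y≈5.560116, sp=1, e=sp−y≈-4.560116; I≈2.988705, D=e−e_prev≈-8.288879; u=3/2·(-4.560116)+5/4·2.988705+1/2·(-8.288879)≈-7.248733; next y=-7/10·5.560116+1/4·(-7.248733)≈-5.704265
n=6: y≈-5.704265, sp=1, e=sp−y≈6.704265; I≈9.692970, D=e−e_prev≈11.264381; u=3/2·6.704265+5/4·9.692970+1/2·11.264381≈27.804800; next y=-7/10·(-5.704265)+1/4·27.804800≈10.944185
n=7: y≈10.944185, sp=1, e=sp−y≈-9.944185; I≈-0.251216, D=e−e_prev≈-16.648450; u=3/2·(-9.944185)+5/4·(-0.251216)+1/2·(-16.648450)≈-23.554523; next y=-7/10·10.944185+1/4·(-23.554523)≈-13.549561
n=8: y≈-13.549561, sp=1, e=sp−y≈14.549561; I≈14.298345, D=e−e_prev≈24.493746; u=3/2·14.549561+5/4·14.298345+1/2·24.493746≈51.944145; next y=-7/10·(-13.549561)+1/4·51.944145≈22.470729

0 2 6.500 0.000
1 2 2.719 1.625
2 2 10.769 -0.458
3 2 1.521 3.013
4 2 17.400 -1.729
5 1 -7.249 5.560
6 1 27.805 -5.704
7 1 -23.555 10.944
8 1 51.944 -13.550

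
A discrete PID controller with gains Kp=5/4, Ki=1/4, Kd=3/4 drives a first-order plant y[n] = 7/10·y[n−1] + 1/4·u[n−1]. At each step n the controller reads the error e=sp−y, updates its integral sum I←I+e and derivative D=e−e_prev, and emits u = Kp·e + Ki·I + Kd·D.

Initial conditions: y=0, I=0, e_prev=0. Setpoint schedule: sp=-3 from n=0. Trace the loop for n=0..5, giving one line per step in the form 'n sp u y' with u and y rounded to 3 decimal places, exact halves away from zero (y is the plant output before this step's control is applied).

0 -3 -6.750 0.000
1 -3 -1.453 -1.688
2 -3 -3.369 -1.545
3 -3 -2.773 -1.923
4 -3 -3.065 -2.040
5 -3 -3.045 -2.194

(exact arithmetic carried between steps; '≈' marks a value shown rounded to 6 d.p. or computed from one; I and e_prev carry over from the previous line; the table rounds u and y to 3 d.p., halves away from zero)
n=0: y=0, sp=-3, e=sp−y=-3; I=-3, D=e−e_prev=-3; u=5/4·(-3)+1/4·(-3)+3/4·(-3)=-6.75; next y=7/10·0+1/4·(-6.75)=-1.6875
n=1: y=-1.6875, sp=-3, e=sp−y=-1.3125; I=-4.3125, D=e−e_prev=1.6875; u=5/4·(-1.3125)+1/4·(-4.3125)+3/4·1.6875=-1.453125; next y=7/10·(-1.6875)+1/4·(-1.453125)≈-1.544531
n=2: y≈-1.544531, sp=-3, e=sp−y≈-1.455469; I≈-5.767969, D=e−e_prev≈-0.142969; u=5/4·(-1.455469)+1/4·(-5.767969)+3/4·(-0.142969)≈-3.368555; next y=7/10·(-1.544531)+1/4·(-3.368555)≈-1.923311
n=3: y≈-1.923311, sp=-3, e=sp−y≈-1.076689; I≈-6.844658, D=e−e_prev≈0.378779; u=5/4·(-1.076689)+1/4·(-6.844658)+3/4·0.378779≈-2.772942; next y=7/10·(-1.923311)+1/4·(-2.772942)≈-2.039553
n=4: y≈-2.039553, sp=-3, e=sp−y≈-0.960447; I≈-7.805105, D=e−e_prev≈0.116242; u=5/4·(-0.960447)+1/4·(-7.805105)+3/4·0.116242≈-3.064654; next y=7/10·(-2.039553)+1/4·(-3.064654)≈-2.193850
n=5: y≈-2.193850, sp=-3, e=sp−y≈-0.806150; I≈-8.611255, D=e−e_prev≈0.154298; u=5/4·(-0.806150)+1/4·(-8.611255)+3/4·0.154298≈-3.044778; next y=7/10·(-2.193850)+1/4·(-3.044778)≈-2.296890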